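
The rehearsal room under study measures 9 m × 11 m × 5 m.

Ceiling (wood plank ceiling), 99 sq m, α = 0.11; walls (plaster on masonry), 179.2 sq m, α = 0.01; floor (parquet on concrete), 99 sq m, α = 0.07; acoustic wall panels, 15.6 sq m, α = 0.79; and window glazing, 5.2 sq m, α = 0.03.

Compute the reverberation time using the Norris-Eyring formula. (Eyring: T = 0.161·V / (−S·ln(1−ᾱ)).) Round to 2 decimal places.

Total surface area S = 99 + 179.2 + 99 + 15.6 + 5.2 = 398.0 sq m.
Σ(Sᵢαᵢ) = 99·0.11 + 179.2·0.01 + 99·0.07 + 15.6·0.79 + 5.2·0.03 = 32.092.
ᾱ = 32.092 / 398.0 = 0.0806.
Eyring denominator: −S ln(1−ᾱ) = 33.446.
V = 9 × 11 × 5 = 495 m³.
T = 0.161·V/[−S·ln(1−ᾱ)] = 0.161·495/33.446 = 2.38 s.

2.38 s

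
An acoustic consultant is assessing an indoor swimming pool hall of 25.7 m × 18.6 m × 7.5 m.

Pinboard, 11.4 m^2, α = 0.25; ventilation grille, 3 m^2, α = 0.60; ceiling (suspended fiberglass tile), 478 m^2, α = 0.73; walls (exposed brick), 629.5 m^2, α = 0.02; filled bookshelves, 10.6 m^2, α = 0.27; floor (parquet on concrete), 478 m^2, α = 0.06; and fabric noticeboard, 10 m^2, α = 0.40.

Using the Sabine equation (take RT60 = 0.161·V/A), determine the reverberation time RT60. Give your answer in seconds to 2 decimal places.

Summing Sᵢαᵢ: 2.850 + 1.800 + 348.940 + 12.590 + 2.862 + 28.680 + 4.000 → A = 401.722 sabins.
V = 25.7·18.6·7.5 = 3585.15 m³.
RT60 = 0.161 · V / A = 0.161 × 3585.15 / 401.722 = 1.44 s.

1.44 seconds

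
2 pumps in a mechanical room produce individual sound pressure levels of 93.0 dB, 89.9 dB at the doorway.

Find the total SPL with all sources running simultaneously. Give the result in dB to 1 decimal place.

Converting to relative power and adding: 10^(93.0/10) + 10^(89.9/10) = 2.972e+09.
Combined level = 10 log₁₀(2.972e+09) = 94.7 dB.

94.7 dB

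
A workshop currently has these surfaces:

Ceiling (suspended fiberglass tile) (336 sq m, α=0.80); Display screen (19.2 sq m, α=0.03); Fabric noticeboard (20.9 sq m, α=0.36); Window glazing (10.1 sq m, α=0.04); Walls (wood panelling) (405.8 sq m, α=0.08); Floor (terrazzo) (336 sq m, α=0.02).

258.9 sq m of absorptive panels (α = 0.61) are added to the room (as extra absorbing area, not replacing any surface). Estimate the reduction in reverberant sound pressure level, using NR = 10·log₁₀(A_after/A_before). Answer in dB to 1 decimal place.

Equivalent absorption area: A_before = 336×0.80 + 19.2×0.03 + 20.9×0.36 + 10.1×0.04 + 405.8×0.08 + 336×0.02 = 316.488 sq m.
Treatment contributes 258.9·0.61 = 157.929 sabins.
A_after = 316.488 + 157.929 = 474.417 sabins.
NR = 10·log₁₀(474.417/316.488) = 1.8 dB.

1.8 dB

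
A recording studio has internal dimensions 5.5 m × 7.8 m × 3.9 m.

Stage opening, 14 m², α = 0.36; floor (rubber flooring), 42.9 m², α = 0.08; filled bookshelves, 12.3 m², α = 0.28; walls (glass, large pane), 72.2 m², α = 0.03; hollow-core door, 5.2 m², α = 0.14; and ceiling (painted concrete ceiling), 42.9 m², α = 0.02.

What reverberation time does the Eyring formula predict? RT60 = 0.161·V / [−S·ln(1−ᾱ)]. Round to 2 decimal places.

S = Σ Sᵢ = 189.5 m².
Absorption A = 14·0.36 + 42.9·0.08 + 12.3·0.28 + 72.2·0.03 + 5.2·0.14 + 42.9·0.02 = 15.668 sabins.
ᾱ = 15.668 / 189.5 = 0.0827.
−S·ln(1−ᾱ) = −189.5 × ln(1 − 0.0827) = 16.358.
V = 5.5 × 7.8 × 3.9 = 167.31 m³.
RT60 = 0.161 × 167.31 / 16.358 = 1.65 s.

1.65 sec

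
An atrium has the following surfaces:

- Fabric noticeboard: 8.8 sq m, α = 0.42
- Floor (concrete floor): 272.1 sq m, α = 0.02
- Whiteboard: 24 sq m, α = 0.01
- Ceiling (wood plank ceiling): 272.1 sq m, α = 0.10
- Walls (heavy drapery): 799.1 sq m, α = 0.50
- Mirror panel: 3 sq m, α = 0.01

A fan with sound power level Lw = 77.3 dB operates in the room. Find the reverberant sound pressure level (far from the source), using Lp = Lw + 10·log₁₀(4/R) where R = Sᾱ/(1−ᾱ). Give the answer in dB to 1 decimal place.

55.3 dB

Σ(Sᵢαᵢ) = 8.8·0.42 + 272.1·0.02 + 24·0.01 + 272.1·0.10 + 799.1·0.50 + 3·0.01 = 436.168; total area S = 1379.1 sq m.
ᾱ = 0.3163, so room constant R = A/(1−ᾱ) = 637.952 sq m.
Lp = Lw + 10 log₁₀(4/R) = 77.3 -22.03 = 55.3 dB.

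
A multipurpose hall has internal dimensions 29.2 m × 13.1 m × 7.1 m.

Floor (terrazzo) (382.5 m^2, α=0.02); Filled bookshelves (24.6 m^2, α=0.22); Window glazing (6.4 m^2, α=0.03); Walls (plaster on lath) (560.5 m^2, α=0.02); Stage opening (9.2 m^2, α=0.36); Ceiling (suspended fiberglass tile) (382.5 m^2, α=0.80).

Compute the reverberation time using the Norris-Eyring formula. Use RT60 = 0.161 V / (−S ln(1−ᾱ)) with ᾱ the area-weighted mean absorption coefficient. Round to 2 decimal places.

Total surface area S = 382.5 + 24.6 + 6.4 + 560.5 + 9.2 + 382.5 = 1365.7 m^2.
Σ(Sᵢαᵢ) = 382.5·0.02 + 24.6·0.22 + 6.4·0.03 + 560.5·0.02 + 9.2·0.36 + 382.5·0.80 = 333.776.
Mean coefficient ᾱ = A/S = 0.2444.
Eyring denominator: −S ln(1−ᾱ) = 382.728.
V = 29.2 × 13.1 × 7.1 = 2715.892 m³.
T = 0.161·V/[−S·ln(1−ᾱ)] = 0.161·2715.892/382.728 = 1.14 s.

1.14 s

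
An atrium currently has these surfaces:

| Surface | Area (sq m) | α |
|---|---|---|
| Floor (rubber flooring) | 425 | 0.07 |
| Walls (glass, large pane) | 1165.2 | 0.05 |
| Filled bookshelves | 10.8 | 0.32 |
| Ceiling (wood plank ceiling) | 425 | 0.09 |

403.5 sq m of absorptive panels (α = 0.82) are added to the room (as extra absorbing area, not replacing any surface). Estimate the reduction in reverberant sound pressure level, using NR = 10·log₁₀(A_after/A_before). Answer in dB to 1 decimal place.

Equivalent absorption area: A_before = 425·0.07 + 1165.2·0.05 + 10.8·0.32 + 425·0.09 = 129.716 sq m.
Added absorption = 403.5 × 0.82 = 330.870 sabins.
New total A_after = 460.586 sabins.
NR = 10·log₁₀(460.586/129.716) = 5.5 dB.

5.5 dB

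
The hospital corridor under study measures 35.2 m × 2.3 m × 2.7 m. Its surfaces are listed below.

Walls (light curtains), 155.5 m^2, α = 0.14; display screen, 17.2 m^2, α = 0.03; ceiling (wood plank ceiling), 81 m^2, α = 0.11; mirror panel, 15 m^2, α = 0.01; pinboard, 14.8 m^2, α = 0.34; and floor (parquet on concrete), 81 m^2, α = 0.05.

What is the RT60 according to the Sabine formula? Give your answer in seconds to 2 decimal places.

Summing Sᵢαᵢ: 21.770 + 0.516 + 8.910 + 0.150 + 5.032 + 4.050 → A = 40.428 sabins.
V = 35.2·2.3·2.7 = 218.592 m³.
Sabine: RT60 = 0.161 × 218.592 / 40.428 = 0.87 s.

0.87 s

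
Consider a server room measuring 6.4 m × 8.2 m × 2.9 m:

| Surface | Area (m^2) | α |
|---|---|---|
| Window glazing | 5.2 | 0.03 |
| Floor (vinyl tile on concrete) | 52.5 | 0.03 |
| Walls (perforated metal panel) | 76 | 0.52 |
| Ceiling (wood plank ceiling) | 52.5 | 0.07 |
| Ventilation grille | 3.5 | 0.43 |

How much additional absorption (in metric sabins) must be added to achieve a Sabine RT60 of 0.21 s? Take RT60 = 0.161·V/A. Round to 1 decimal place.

Equivalent absorption area: A₁ = 5.2×0.03 + 52.5×0.03 + 76×0.52 + 52.5×0.07 + 3.5×0.43 = 46.431 m^2.
For T = 0.21 s, need A₂ = 0.161·V/T = 0.161·152.192/0.21 = 116.681 sabins.
ΔA = A₂ − A₁ = 116.681 − 46.431 = 70.2 sabins.

70.2 sabins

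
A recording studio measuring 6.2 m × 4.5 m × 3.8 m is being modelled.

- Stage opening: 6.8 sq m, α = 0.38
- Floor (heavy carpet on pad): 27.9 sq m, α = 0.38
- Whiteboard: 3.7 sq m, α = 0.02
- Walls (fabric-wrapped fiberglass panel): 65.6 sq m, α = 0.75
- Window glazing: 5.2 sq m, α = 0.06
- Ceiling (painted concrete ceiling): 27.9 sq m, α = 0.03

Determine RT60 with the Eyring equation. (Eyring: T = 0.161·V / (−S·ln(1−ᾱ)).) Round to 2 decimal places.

Total surface area S = 6.8 + 27.9 + 3.7 + 65.6 + 5.2 + 27.9 = 137.1 sq m.
Σ(Sᵢαᵢ) = 6.8×0.38 + 27.9×0.38 + 3.7×0.02 + 65.6×0.75 + 5.2×0.06 + 27.9×0.03 = 63.609.
Mean coefficient ᾱ = A/S = 0.4640.
−S·ln(1−ᾱ) = −137.1 × ln(1 − 0.4640) = 85.498.
V = 6.2 × 4.5 × 3.8 = 106.02 m³.
T = 0.161·V/[−S·ln(1−ᾱ)] = 0.161·106.02/85.498 = 0.20 s.

0.20 s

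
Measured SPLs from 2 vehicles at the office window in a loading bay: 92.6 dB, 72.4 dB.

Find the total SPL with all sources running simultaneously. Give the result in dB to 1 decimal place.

Sum in the linear (power) domain: Σ 10^(Lᵢ/10) = 10^(92.6/10) + 10^(72.4/10) = 1.837e+09.
L_total = 10·log₁₀(1.837e+09) = 92.6 dB.

92.6 dB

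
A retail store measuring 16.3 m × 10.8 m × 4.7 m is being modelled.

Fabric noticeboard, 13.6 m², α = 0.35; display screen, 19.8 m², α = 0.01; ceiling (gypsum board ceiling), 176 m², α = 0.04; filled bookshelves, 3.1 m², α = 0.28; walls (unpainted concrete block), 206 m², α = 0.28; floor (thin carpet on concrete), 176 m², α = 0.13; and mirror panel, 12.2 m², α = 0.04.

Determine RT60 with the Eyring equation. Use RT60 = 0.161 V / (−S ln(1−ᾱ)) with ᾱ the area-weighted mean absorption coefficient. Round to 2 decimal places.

Total surface area S = 13.6 + 19.8 + 176 + 3.1 + 206 + 176 + 12.2 = 606.7 m².
Σ(Sᵢαᵢ) = 13.6×0.35 + 19.8×0.01 + 176×0.04 + 3.1×0.28 + 206×0.28 + 176×0.13 + 12.2×0.04 = 93.914.
Mean coefficient ᾱ = A/S = 0.1548.
−S·ln(1−ᾱ) = −606.7 × ln(1 − 0.1548) = 102.036.
V = 16.3 × 10.8 × 4.7 = 827.388 m³.
T = 0.161·V/[−S·ln(1−ᾱ)] = 0.161·827.388/102.036 = 1.31 s.

1.31 sec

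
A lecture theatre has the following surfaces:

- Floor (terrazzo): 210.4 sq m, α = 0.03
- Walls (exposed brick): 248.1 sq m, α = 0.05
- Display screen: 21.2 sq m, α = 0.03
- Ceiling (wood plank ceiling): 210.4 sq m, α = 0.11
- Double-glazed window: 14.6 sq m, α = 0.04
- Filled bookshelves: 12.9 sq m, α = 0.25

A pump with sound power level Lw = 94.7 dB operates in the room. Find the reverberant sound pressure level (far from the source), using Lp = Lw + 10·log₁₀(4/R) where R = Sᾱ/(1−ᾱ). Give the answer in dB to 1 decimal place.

Σ(Sᵢαᵢ) = 210.4·0.03 + 248.1·0.05 + 21.2·0.03 + 210.4·0.11 + 14.6·0.04 + 12.9·0.25 = 46.306; total area S = 717.6 sq m.
ᾱ = 0.0645, so room constant R = A/(1−ᾱ) = 49.499 sq m.
Lp = Lw + 10 log₁₀(4/R) = 94.7 -10.93 = 83.8 dB.

83.8 dB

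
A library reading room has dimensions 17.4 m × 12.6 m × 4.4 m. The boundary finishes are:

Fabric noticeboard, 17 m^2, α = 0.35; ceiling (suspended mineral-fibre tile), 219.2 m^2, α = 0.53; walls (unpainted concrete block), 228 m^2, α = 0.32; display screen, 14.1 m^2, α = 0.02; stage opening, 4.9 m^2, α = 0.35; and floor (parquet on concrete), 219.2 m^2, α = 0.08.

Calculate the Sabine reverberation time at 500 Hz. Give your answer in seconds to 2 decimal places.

Summing Sᵢαᵢ: 5.950 + 116.176 + 72.960 + 0.282 + 1.715 + 17.536 → A = 214.619 sabins.
Volume V = 17.4 × 12.6 × 4.4 = 964.656 m³.
Sabine: RT60 = 0.161 × 964.656 / 214.619 = 0.72 s.

0.72 sec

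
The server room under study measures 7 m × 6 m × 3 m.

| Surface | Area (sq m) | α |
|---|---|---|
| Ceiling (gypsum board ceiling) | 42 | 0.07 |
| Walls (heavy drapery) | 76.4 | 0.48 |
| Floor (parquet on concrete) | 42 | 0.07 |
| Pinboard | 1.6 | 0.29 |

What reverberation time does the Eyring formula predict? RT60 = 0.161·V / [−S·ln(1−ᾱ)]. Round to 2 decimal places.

Total surface area S = 42 + 76.4 + 42 + 1.6 = 162.0 sq m.
Absorption A = 42·0.07 + 76.4·0.48 + 42·0.07 + 1.6·0.29 = 43.016 sabins.
Mean coefficient ᾱ = A/S = 0.2655.
Eyring denominator: −S ln(1−ᾱ) = 49.988.
V = 7 × 6 × 3 = 126 m³.
RT60 = 0.161 × 126 / 49.988 = 0.41 s.

0.41 sec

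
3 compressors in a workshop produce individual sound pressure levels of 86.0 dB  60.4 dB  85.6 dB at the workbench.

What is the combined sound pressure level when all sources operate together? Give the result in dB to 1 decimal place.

Converting to relative power and adding: 10^(86.0/10) + 10^(60.4/10) + 10^(85.6/10) = 7.623e+08.
Back to dB: 10·log₁₀ Σ = 88.8 dB.

88.8 dB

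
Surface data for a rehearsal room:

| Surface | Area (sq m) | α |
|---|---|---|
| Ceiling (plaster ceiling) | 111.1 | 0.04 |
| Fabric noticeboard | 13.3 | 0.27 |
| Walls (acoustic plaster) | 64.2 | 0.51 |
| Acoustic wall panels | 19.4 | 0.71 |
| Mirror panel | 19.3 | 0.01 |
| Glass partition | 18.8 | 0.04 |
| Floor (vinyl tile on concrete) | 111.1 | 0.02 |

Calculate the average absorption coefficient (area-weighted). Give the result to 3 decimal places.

0.162

S = Σ Sᵢ = 111.1 + 13.3 + 64.2 + 19.4 + 19.3 + 18.8 + 111.1 = 357.2 sq m.
Σ(Sᵢαᵢ) = 111.1·0.04 + 13.3·0.27 + 64.2·0.51 + 19.4·0.71 + 19.3·0.01 + 18.8·0.04 + 111.1·0.02 = 57.718.
ᾱ = 57.718 / 357.2 = 0.162.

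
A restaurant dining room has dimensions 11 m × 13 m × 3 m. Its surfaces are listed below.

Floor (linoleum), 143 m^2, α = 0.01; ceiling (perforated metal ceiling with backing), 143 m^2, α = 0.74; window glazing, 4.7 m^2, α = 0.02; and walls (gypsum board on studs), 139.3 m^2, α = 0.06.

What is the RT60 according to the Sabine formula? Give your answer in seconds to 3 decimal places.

0.597 s

Equivalent absorption area: A = 143*0.01 + 143*0.74 + 4.7*0.02 + 139.3*0.06 = 115.702 m^2.
Volume V = 11 × 13 × 3 = 429 m³.
Sabine: RT60 = 0.161 × 429 / 115.702 = 0.597 s.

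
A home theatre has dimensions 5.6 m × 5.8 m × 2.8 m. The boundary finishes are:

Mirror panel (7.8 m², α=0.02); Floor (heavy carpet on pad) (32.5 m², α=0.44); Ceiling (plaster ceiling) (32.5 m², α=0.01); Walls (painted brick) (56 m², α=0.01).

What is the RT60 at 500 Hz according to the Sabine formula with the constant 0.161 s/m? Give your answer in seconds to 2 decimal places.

Equivalent absorption area: A = 7.8*0.02 + 32.5*0.44 + 32.5*0.01 + 56*0.01 = 15.341 m².
Room volume: 90.944 m³.
T = 0.161 V/A = 0.161·90.944/15.341 = 0.95 s.

0.95 s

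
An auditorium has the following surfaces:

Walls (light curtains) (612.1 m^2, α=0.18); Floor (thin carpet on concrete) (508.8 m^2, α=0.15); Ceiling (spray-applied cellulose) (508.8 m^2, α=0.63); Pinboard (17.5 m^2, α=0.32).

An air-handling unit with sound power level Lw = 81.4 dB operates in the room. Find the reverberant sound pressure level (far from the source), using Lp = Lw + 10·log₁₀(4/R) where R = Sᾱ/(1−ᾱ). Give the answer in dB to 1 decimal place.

58.7 dB

A = 512.642 sabins; S = 1647.2 m^2.
ᾱ = 0.3112, so room constant R = A/(1−ᾱ) = 744.254 m^2.
Lp = 81.4 + 10·log₁₀(4/744.254) = 81.4 + (-22.70) = 58.7 dB.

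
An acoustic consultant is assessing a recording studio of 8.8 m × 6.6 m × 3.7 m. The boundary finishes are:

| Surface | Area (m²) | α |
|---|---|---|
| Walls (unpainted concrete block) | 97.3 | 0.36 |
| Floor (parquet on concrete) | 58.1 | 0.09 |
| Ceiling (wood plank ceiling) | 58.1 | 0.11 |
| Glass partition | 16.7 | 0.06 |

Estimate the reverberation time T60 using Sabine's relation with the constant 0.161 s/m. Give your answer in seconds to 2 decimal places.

0.73 s

Equivalent absorption area: A = 97.3×0.36 + 58.1×0.09 + 58.1×0.11 + 16.7×0.06 = 47.650 m².
Room volume: 214.896 m³.
Sabine: RT60 = 0.161 × 214.896 / 47.650 = 0.73 s.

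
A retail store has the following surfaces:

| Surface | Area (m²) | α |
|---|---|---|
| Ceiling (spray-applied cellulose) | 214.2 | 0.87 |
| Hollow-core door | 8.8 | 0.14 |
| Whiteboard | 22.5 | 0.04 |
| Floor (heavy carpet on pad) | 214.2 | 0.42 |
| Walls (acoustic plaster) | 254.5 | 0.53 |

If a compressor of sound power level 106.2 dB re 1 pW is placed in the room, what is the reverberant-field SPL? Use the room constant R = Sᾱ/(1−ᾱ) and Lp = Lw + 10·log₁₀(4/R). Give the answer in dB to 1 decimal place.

A = 413.335 sabins; S = 714.2 m².
ᾱ = 0.5787, so room constant R = A/(1−ᾱ) = 981.094 m².
Lp = Lw + 10 log₁₀(4/R) = 106.2 -23.90 = 82.3 dB.

82.3 dB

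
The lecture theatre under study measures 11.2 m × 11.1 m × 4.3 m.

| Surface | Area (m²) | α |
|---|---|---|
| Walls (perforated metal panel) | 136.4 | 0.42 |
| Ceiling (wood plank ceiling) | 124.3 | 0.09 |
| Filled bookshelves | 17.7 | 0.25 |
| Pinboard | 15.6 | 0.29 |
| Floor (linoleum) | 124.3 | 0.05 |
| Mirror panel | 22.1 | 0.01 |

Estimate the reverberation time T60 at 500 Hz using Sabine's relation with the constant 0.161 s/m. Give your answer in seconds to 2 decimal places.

A = Σ Sᵢαᵢ = 136.4·0.42 + 124.3·0.09 + 17.7·0.25 + 15.6·0.29 + 124.3·0.05 + 22.1·0.01 = 83.860 sabins.
V = 11.2·11.1·4.3 = 534.576 m³.
T = 0.161 V/A = 0.161·534.576/83.860 = 1.03 s.

1.03 s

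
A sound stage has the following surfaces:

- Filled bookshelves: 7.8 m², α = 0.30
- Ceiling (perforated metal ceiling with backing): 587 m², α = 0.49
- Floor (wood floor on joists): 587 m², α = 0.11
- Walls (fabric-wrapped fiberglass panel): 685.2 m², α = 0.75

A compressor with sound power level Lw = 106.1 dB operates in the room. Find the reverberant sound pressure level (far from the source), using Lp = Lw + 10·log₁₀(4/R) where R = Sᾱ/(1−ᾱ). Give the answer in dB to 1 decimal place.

80.0 dB

Σ(Sᵢαᵢ) = 7.8×0.30 + 587×0.49 + 587×0.11 + 685.2×0.75 = 868.440; total area S = 1867.0 m².
ᾱ = 868.440/1867.0 = 0.4652; R = Sᾱ/(1−ᾱ) = 868.440/(1−0.4652) = 1623.859 m².
Lp = Lw + 10 log₁₀(4/R) = 106.1 -26.08 = 80.0 dB.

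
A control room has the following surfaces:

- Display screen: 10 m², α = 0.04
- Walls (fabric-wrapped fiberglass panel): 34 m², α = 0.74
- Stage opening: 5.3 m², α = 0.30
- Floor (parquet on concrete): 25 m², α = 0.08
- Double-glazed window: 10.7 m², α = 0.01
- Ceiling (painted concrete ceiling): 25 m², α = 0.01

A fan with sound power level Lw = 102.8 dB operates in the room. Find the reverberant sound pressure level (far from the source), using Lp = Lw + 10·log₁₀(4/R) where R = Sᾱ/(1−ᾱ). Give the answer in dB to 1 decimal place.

92.8 dB

Σ(Sᵢαᵢ) = 10×0.04 + 34×0.74 + 5.3×0.30 + 25×0.08 + 10.7×0.01 + 25×0.01 = 29.507; total area S = 110.0 m².
ᾱ = 0.2682, so room constant R = A/(1−ᾱ) = 40.321 m².
Lp = Lw + 10 log₁₀(4/R) = 102.8 -10.03 = 92.8 dB.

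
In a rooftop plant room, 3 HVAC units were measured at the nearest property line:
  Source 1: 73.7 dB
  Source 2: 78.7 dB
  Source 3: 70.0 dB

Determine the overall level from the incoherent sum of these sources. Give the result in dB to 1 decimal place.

80.3 dB

Σ 10^(Lᵢ/10) = 1.076e+08.
Combined level = 10 log₁₀(1.076e+08) = 80.3 dB.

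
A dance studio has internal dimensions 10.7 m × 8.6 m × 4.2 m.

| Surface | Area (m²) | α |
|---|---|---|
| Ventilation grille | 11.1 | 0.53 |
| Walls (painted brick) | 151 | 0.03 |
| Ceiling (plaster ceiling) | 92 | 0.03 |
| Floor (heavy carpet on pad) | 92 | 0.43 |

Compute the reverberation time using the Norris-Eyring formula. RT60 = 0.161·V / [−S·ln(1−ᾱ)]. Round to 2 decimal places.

1.09 s

S = Σ Sᵢ = 346.1 m².
Absorption A = 11.1·0.53 + 151·0.03 + 92·0.03 + 92·0.43 = 52.733 sabins.
Mean coefficient ᾱ = A/S = 0.1524.
−S·ln(1−ᾱ) = −346.1 × ln(1 − 0.1524) = 57.226.
V = 10.7 × 8.6 × 4.2 = 386.484 m³.
RT60 = 0.161 × 386.484 / 57.226 = 1.09 s.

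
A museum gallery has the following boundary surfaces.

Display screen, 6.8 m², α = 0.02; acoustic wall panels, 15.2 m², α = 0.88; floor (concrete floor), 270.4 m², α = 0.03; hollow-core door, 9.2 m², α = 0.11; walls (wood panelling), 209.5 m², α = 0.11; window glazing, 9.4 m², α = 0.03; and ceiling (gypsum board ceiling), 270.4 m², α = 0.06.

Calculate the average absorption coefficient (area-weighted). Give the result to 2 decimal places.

0.08

S = Σ Sᵢ = 6.8 + 15.2 + 270.4 + 9.2 + 209.5 + 9.4 + 270.4 = 790.9 m².
Σ(Sᵢαᵢ) = 6.8*0.02 + 15.2*0.88 + 270.4*0.03 + 9.2*0.11 + 209.5*0.11 + 9.4*0.03 + 270.4*0.06 = 62.187.
ᾱ = 62.187 / 790.9 = 0.08.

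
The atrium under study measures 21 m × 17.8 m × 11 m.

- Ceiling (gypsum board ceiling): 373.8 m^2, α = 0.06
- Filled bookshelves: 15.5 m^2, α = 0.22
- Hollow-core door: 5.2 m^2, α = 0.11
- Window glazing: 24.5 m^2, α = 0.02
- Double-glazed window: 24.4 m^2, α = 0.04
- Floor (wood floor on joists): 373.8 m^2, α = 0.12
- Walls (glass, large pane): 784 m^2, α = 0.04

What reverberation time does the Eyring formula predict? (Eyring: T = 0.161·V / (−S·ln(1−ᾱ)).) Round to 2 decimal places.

6.15 sec

S = Σ Sᵢ = 1601.2 m^2.
Absorption A = 373.8×0.06 + 15.5×0.22 + 5.2×0.11 + 24.5×0.02 + 24.4×0.04 + 373.8×0.12 + 784×0.04 = 104.092 sabins.
Mean coefficient ᾱ = A/S = 0.0650.
Eyring denominator: −S ln(1−ᾱ) = 107.615.
V = 21 × 17.8 × 11 = 4111.8 m³.
RT60 = 0.161 × 4111.8 / 107.615 = 6.15 s.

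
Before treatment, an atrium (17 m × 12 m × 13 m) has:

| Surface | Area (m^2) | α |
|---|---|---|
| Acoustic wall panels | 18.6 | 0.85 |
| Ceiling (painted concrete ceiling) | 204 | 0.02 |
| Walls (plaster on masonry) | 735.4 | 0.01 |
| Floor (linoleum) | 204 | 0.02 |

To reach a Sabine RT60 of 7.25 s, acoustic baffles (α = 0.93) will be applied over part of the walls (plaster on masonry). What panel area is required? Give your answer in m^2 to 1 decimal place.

30.0

Equivalent absorption area: A₁ = 18.6*0.85 + 204*0.02 + 735.4*0.01 + 204*0.02 = 31.324 m^2.
V = 2652 m³. Target absorption A₂ = 0.161 × 2652 / 7.25 = 58.893 sabins.
ΔA needed = 58.893 − 31.324 = 27.569 sabins.
Net gain per m^2: Δα = 0.93 − 0.01 = 0.92.
Panel area = 27.569 / 0.92 = 30.0 m^2.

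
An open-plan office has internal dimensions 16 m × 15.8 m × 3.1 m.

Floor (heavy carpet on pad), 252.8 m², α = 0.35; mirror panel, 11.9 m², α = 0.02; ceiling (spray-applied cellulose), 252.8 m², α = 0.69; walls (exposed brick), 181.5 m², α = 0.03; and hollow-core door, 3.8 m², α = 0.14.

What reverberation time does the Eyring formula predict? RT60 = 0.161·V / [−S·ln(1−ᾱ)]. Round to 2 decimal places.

Total surface area S = 252.8 + 11.9 + 252.8 + 181.5 + 3.8 = 702.8 m².
Σ(Sᵢαᵢ) = 252.8×0.35 + 11.9×0.02 + 252.8×0.69 + 181.5×0.03 + 3.8×0.14 = 269.127.
Mean coefficient ᾱ = A/S = 0.3829.
Eyring denominator: −S ln(1−ᾱ) = 339.259.
V = 16 × 15.8 × 3.1 = 783.68 m³.
RT60 = 0.161 × 783.68 / 339.259 = 0.37 s.

0.37 sec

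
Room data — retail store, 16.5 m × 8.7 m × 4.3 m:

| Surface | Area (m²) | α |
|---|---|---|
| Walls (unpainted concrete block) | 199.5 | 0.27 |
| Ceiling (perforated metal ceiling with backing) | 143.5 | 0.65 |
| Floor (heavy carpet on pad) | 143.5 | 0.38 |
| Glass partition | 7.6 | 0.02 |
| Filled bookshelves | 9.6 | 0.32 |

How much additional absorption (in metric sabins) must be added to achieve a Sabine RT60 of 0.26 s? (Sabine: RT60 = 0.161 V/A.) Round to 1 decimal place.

177.3 sabins

Equivalent absorption area: A₁ = 199.5·0.27 + 143.5·0.65 + 143.5·0.38 + 7.6·0.02 + 9.6·0.32 = 204.894 m².
V = 617.265 m³. Required absorption A₂ = 0.161 × 617.265 / 0.26 = 382.229 sabins.
Additional absorption ΔA = 382.229 − 204.894 = 177.3 sabins.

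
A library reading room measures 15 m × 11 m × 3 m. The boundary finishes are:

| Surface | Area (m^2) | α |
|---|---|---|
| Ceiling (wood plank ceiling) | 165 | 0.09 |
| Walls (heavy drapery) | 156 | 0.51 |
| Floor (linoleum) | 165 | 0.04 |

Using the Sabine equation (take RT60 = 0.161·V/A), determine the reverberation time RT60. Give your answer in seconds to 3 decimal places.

0.789 sec

A = Σ Sᵢαᵢ = 165·0.09 + 156·0.51 + 165·0.04 = 101.010 sabins.
Volume V = 15 × 11 × 3 = 495 m³.
T = 0.161 V/A = 0.161·495/101.010 = 0.789 s.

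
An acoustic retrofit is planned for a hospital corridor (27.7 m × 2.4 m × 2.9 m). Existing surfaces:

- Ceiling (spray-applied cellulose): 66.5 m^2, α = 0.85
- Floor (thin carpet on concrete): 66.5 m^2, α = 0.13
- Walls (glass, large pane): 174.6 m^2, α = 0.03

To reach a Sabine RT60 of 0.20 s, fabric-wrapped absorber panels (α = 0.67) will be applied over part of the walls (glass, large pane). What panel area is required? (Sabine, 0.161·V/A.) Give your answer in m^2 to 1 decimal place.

132.5

Equivalent absorption area: A₁ = 66.5·0.85 + 66.5·0.13 + 174.6·0.03 = 70.408 m^2.
V = 192.792 m³. Target absorption A₂ = 0.161 × 192.792 / 0.20 = 155.198 sabins.
Absorption to add: 155.198 − 70.408 = 84.790 sabins.
Each m^2 of panel replacing the walls (glass, large pane) adds (0.67 − 0.03) = 0.64 sabins.
Area = ΔA/Δα = 84.790/0.64 = 132.5 m^2.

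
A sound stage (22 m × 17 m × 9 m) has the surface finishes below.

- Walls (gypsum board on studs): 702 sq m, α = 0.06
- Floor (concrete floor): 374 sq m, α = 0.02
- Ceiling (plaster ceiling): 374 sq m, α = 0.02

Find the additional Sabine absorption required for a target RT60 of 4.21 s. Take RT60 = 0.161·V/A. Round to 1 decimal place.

71.6 sabins

Total absorption A₁ = 702*0.06 + 374*0.02 + 374*0.02
  = 42.120 + 7.480 + 7.480 = 57.080 sq m sabins.
For T = 4.21 s, need A₂ = 0.161·V/T = 0.161·3366/4.21 = 128.724 sabins.
ΔA = A₂ − A₁ = 128.724 − 57.080 = 71.6 sabins.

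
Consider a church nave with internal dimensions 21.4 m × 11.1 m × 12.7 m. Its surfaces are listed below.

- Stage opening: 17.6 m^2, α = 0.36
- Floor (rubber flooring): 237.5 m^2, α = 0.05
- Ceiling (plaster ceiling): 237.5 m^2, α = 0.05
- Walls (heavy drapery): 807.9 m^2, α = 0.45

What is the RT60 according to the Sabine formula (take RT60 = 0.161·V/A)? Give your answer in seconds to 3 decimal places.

Total absorption A = 17.6·0.36 + 237.5·0.05 + 237.5·0.05 + 807.9·0.45
  = 6.336 + 11.875 + 11.875 + 363.555 = 393.641 m^2 sabins.
Room volume: 3016.758 m³.
Sabine: RT60 = 0.161 × 3016.758 / 393.641 = 1.234 s.

1.234 s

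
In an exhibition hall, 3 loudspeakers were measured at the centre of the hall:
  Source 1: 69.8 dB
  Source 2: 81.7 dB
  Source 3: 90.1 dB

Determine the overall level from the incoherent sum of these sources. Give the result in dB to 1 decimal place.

90.7 dB

Sum in the linear (power) domain: Σ 10^(Lᵢ/10) = 10^(69.8/10) + 10^(81.7/10) + 10^(90.1/10) = 1.181e+09.
Back to dB: 10·log₁₀ Σ = 90.7 dB.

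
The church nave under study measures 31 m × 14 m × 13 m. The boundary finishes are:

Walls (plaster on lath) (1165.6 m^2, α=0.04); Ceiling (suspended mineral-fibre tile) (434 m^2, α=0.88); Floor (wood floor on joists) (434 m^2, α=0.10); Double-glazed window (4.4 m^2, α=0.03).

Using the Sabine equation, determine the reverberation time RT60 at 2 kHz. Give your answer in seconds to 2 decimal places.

1.92 s

Equivalent absorption area: A = 1165.6*0.04 + 434*0.88 + 434*0.10 + 4.4*0.03 = 472.076 m^2.
Volume V = 31 × 14 × 13 = 5642 m³.
Sabine: RT60 = 0.161 × 5642 / 472.076 = 1.92 s.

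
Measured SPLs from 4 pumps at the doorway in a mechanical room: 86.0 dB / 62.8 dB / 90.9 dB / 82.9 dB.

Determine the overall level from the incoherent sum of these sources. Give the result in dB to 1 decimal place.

92.6 dB

Σ 10^(Lᵢ/10) = 1.825e+09.
Combined level = 10 log₁₀(1.825e+09) = 92.6 dB.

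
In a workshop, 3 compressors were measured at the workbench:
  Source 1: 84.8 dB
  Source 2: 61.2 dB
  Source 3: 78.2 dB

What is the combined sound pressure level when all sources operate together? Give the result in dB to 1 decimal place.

Sum in the linear (power) domain: Σ 10^(Lᵢ/10) = 10^(84.8/10) + 10^(61.2/10) + 10^(78.2/10) = 3.694e+08.
Combined level = 10 log₁₀(3.694e+08) = 85.7 dB.

85.7 dB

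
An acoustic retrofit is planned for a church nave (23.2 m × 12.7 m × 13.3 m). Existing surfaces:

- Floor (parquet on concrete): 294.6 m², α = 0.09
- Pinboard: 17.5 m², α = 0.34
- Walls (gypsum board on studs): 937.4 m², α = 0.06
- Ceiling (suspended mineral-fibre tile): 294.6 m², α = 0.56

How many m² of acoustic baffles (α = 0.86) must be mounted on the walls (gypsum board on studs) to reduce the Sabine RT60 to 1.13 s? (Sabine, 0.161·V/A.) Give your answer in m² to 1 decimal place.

A₁ = Σ Sᵢαᵢ = 294.6*0.09 + 17.5*0.34 + 937.4*0.06 + 294.6*0.56 = 253.684 sabins.
Required A₂ = 0.161·3918.712/1.13 = 558.330 sabins.
Absorption to add: 558.330 − 253.684 = 304.646 sabins.
Net gain per m²: Δα = 0.86 − 0.06 = 0.80.
Panel area = 304.646 / 0.80 = 380.8 m².

380.8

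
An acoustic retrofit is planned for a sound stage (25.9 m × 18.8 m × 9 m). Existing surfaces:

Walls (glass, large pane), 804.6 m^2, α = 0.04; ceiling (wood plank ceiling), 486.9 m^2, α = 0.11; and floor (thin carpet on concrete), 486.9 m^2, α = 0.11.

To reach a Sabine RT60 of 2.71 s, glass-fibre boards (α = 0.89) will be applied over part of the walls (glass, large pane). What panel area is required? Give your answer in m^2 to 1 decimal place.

142.4

Summing Sᵢαᵢ: 32.184 + 53.559 + 53.559 → A₁ = 139.302 sabins.
Required A₂ = 0.161·4382.28/2.71 = 260.349 sabins.
Absorption to add: 260.349 − 139.302 = 121.047 sabins.
Net gain per m^2: Δα = 0.89 − 0.04 = 0.85.
Area = ΔA/Δα = 121.047/0.85 = 142.4 m^2.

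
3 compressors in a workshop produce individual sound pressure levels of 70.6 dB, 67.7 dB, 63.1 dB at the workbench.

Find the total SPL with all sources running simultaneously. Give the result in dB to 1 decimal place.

Σ 10^(Lᵢ/10) = 1.941e+07.
Back to dB: 10·log₁₀ Σ = 72.9 dB.

72.9 dB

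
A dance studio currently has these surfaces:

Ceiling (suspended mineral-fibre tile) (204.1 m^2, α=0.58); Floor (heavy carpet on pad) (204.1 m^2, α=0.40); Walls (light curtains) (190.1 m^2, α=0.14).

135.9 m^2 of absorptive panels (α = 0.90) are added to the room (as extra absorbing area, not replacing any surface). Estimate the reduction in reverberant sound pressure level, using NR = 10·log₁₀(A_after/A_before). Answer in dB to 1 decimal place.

1.9 dB

Summing Sᵢαᵢ: 118.378 + 81.640 + 26.614 → A_before = 226.632 sabins.
Treatment contributes 135.9·0.90 = 122.310 sabins.
New total A_after = 348.942 sabins.
NR = 10·log₁₀(348.942/226.632) = 1.9 dB.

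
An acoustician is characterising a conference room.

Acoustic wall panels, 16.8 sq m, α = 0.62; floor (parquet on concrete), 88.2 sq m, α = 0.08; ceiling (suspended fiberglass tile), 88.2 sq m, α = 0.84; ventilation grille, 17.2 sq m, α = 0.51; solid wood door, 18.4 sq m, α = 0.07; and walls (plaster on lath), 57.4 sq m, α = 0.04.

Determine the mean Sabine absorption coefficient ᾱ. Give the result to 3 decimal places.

Total surface area S = 286.2 sq m.
Weighted sum Σ Sα = 103.916.
ᾱ = A/S = 0.363.

0.363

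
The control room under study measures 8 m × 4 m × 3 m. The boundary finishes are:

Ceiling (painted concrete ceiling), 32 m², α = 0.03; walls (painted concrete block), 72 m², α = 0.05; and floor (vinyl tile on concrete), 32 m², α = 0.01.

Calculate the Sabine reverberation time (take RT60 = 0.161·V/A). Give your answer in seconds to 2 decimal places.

Summing Sᵢαᵢ: 0.960 + 3.600 + 0.320 → A = 4.880 sabins.
Room volume: 96 m³.
RT60 = 0.161 · V / A = 0.161 × 96 / 4.880 = 3.17 s.

3.17 sec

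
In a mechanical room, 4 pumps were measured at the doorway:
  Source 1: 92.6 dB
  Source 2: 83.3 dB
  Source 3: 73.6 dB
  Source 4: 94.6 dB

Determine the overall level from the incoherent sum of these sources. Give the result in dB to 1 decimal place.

96.9 dB

Σ 10^(Lᵢ/10) = 4.94e+09.
L_total = 10·log₁₀(4.94e+09) = 96.9 dB.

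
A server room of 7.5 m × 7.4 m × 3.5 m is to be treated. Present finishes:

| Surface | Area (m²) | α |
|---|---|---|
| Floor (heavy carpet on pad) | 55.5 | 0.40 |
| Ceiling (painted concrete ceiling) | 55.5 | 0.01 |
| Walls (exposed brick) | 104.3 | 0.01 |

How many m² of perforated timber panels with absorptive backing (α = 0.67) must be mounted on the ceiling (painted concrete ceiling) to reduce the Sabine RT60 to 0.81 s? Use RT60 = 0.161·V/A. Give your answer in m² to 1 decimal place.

22.4

Total absorption A₁ = 55.5*0.40 + 55.5*0.01 + 104.3*0.01
  = 22.200 + 0.555 + 1.043 = 23.798 m² sabins.
V = 194.25 m³. Target absorption A₂ = 0.161 × 194.25 / 0.81 = 38.610 sabins.
ΔA needed = 38.610 − 23.798 = 14.812 sabins.
Each m² of panel replacing the ceiling (painted concrete ceiling) adds (0.67 − 0.01) = 0.66 sabins.
Area = ΔA/Δα = 14.812/0.66 = 22.4 m².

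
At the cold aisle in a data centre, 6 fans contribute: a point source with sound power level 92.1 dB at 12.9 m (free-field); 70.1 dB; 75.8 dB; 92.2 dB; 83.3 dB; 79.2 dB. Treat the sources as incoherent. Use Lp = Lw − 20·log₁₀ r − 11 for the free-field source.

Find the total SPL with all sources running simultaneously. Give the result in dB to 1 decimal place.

93.0 dB

Source at 12.9 m: Lp = 92.1 − 20·log₁₀(12.9) − 11 = 58.9 dB.
Σ 10^(Lᵢ/10) = 2.006e+09.
Back to dB: 10·log₁₀ Σ = 93.0 dB.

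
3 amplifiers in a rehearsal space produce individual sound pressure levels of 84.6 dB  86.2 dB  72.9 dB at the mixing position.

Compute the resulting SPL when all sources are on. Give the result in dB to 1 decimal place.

88.6 dB

Sum in the linear (power) domain: Σ 10^(Lᵢ/10) = 10^(84.6/10) + 10^(86.2/10) + 10^(72.9/10) = 7.248e+08.
Combined level = 10 log₁₀(7.248e+08) = 88.6 dB.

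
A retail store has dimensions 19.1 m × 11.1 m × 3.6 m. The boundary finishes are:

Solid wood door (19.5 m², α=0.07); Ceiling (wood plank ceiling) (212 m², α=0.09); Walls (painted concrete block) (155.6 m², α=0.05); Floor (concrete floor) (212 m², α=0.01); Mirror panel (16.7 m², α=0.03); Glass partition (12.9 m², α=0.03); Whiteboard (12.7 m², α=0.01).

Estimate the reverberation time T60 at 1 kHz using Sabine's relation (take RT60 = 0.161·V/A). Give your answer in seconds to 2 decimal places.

Equivalent absorption area: A = 19.5×0.07 + 212×0.09 + 155.6×0.05 + 212×0.01 + 16.7×0.03 + 12.9×0.03 + 12.7×0.01 = 31.360 m².
V = 19.1·11.1·3.6 = 763.236 m³.
T = 0.161 V/A = 0.161·763.236/31.360 = 3.92 s.

3.92 s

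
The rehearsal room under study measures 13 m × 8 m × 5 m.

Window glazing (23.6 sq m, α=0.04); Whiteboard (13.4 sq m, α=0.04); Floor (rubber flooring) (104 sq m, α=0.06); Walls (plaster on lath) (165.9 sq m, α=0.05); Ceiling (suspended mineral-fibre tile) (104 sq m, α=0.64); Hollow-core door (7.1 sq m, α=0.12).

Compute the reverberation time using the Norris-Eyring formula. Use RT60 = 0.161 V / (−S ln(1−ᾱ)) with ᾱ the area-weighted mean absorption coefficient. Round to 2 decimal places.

0.90 seconds

S = Σ Sᵢ = 418.0 sq m.
Absorption A = 23.6×0.04 + 13.4×0.04 + 104×0.06 + 165.9×0.05 + 104×0.64 + 7.1×0.12 = 83.427 sabins.
Mean coefficient ᾱ = A/S = 0.1996.
−S·ln(1−ᾱ) = −418.0 × ln(1 − 0.1996) = 93.065.
V = 13 × 8 × 5 = 520 m³.
RT60 = 0.161 × 520 / 93.065 = 0.90 s.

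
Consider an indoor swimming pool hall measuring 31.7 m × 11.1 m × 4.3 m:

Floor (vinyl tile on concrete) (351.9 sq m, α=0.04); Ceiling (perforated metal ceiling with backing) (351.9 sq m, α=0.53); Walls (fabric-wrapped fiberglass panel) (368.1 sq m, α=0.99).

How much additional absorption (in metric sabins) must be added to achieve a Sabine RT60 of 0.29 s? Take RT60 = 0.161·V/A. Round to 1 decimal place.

275.0 sabins

Equivalent absorption area: A₁ = 351.9*0.04 + 351.9*0.53 + 368.1*0.99 = 565.002 sq m.
Target A₂ = 0.161·1513.041/0.29 = 839.999 sabins (V = 1513.041 m³).
ΔA = A₂ − A₁ = 839.999 − 565.002 = 275.0 sabins.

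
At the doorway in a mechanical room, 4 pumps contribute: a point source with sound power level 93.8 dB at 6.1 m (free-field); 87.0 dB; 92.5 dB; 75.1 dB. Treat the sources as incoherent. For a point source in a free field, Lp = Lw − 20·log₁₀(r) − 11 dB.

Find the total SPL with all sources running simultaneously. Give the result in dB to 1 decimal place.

Source at 6.1 m: Lp = 93.8 − 20·log₁₀(6.1) − 11 = 67.1 dB.
Converting to relative power and adding: 10^(67.1/10) + 10^(87.0/10) + 10^(92.5/10) + 10^(75.1/10) = 2.317e+09.
Back to dB: 10·log₁₀ Σ = 93.6 dB.

93.6 dB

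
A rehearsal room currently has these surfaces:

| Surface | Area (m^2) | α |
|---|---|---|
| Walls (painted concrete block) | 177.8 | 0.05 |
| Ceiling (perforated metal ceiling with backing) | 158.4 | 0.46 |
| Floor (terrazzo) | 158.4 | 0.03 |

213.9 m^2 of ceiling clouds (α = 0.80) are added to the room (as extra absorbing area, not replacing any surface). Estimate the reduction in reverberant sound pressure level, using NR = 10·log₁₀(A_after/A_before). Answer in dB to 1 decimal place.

A_before = Σ Sᵢαᵢ = 177.8·0.05 + 158.4·0.46 + 158.4·0.03 = 86.506 sabins.
Treatment contributes 213.9·0.80 = 171.120 sabins.
New total A_after = 257.626 sabins.
NR = 10·log₁₀(257.626/86.506) = 4.7 dB.

4.7 dB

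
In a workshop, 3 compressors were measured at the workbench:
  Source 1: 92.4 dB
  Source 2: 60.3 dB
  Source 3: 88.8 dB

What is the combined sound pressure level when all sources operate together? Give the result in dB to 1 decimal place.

94.0 dB

Σ 10^(Lᵢ/10) = 2.497e+09.
Back to dB: 10·log₁₀ Σ = 94.0 dB.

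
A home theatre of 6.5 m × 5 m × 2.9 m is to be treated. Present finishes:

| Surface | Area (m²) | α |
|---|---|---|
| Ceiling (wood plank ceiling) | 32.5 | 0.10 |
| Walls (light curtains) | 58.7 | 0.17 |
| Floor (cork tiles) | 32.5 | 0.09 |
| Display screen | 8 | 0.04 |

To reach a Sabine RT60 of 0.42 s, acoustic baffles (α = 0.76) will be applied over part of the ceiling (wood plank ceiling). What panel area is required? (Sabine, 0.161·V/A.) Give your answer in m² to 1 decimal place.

A₁ = Σ Sᵢαᵢ = 32.5×0.10 + 58.7×0.17 + 32.5×0.09 + 8×0.04 = 16.474 sabins.
Required A₂ = 0.161·94.25/0.42 = 36.129 sabins.
ΔA needed = 36.129 − 16.474 = 19.655 sabins.
Each m² of panel replacing the ceiling (wood plank ceiling) adds (0.76 − 0.10) = 0.66 sabins.
Area = ΔA/Δα = 19.655/0.66 = 29.8 m².

29.8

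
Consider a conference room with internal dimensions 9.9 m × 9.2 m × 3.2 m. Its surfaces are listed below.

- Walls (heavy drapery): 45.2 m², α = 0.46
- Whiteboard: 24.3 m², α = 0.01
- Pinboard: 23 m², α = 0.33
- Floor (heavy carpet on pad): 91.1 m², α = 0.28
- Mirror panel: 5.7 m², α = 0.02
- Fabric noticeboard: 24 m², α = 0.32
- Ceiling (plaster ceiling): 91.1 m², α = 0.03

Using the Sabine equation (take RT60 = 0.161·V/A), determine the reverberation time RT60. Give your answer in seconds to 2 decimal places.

0.73 s

A = Σ Sᵢαᵢ = 45.2·0.46 + 24.3·0.01 + 23·0.33 + 91.1·0.28 + 5.7·0.02 + 24·0.32 + 91.1·0.03 = 64.660 sabins.
Volume V = 9.9 × 9.2 × 3.2 = 291.456 m³.
RT60 = 0.161 · V / A = 0.161 × 291.456 / 64.660 = 0.73 s.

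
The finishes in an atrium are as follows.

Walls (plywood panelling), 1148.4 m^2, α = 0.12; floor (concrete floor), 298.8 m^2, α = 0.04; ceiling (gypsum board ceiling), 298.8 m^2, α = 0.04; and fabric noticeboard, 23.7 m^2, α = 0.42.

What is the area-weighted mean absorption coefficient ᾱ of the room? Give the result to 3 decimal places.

0.097

Total surface area S = 1769.7 m^2.
Weighted sum Σ Sα = 171.666.
ᾱ = 171.666 / 1769.7 = 0.097.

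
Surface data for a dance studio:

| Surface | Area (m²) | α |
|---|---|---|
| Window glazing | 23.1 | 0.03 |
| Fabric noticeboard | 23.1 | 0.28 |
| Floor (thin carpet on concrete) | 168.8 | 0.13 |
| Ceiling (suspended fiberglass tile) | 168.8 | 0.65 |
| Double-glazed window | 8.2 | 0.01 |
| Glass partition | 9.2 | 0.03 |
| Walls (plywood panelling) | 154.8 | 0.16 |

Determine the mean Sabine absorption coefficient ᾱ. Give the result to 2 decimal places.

S = Σ Sᵢ = 23.1 + 23.1 + 168.8 + 168.8 + 8.2 + 9.2 + 154.8 = 556.0 m².
Weighted sum Σ Sα = 163.951.
ᾱ = A/S = 0.29.

0.29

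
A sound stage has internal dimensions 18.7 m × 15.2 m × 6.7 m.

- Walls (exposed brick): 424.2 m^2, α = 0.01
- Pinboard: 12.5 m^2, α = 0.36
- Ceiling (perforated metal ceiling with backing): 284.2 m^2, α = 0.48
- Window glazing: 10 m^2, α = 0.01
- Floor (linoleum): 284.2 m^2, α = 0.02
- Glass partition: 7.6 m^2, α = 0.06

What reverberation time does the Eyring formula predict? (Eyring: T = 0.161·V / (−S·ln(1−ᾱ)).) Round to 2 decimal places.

S = Σ Sᵢ = 1022.7 m^2.
Absorption A = 424.2×0.01 + 12.5×0.36 + 284.2×0.48 + 10×0.01 + 284.2×0.02 + 7.6×0.06 = 151.398 sabins.
Mean coefficient ᾱ = A/S = 0.1480.
Eyring denominator: −S ln(1−ᾱ) = 163.805.
V = 18.7 × 15.2 × 6.7 = 1904.408 m³.
T = 0.161·V/[−S·ln(1−ᾱ)] = 0.161·1904.408/163.805 = 1.87 s.

1.87 s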